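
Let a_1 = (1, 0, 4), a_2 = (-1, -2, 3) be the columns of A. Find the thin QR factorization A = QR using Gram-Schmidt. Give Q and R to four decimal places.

e_1 = a_1/‖a_1‖ = (1, 0, 4)/4.1231 = (0.2425, 0.0000, 0.9701).
r_{12} = e_1·a_2 = 2.6679.
u_2 = a_2 − 2.6679·e_1 = (-1.6471, -2.0000, 0.4118).
‖u_2‖ = 2.6234, so e_2 = (-0.6278, -0.7624, 0.1570).

Q = [[0.2425, -0.6278], [0.0000, -0.7624], [0.9701, 0.1570]], R = [[4.1231, 2.6679], [0.0000, 2.6234]]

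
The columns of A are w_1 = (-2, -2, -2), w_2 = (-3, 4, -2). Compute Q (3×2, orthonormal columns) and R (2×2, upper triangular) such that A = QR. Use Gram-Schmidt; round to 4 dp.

w_1 = (-2, -2, -2); ‖w_1‖ = 3.4641, so q_1 = (-0.5774, -0.5774, -0.5774).
q_1·w_2 = (-0.5774)·(-3) + (-0.5774)·4 + (-0.5774)·(-2) = 0.5774.
u_2 = w_2 − 0.5774·q_1 = (-2.6667, 4.3333, -1.6667).
‖u_2‖ = 5.3541, so q_2 = (-0.4981, 0.8093, -0.3113).

Q = [[-0.5774, -0.4981], [-0.5774, 0.8093], [-0.5774, -0.3113]], R = [[3.4641, 0.5774], [0.0000, 5.3541]]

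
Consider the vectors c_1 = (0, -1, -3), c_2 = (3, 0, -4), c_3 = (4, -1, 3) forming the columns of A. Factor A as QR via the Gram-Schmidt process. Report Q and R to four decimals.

c_1 = (0, -1, -3); ‖c_1‖ = 3.1623, so q_1 = (0.0000, -0.3162, -0.9487).
q_1·c_2 = 0.0000·3 + (-0.3162)·0 + (-0.9487)·(-4) = 3.7947.
u_2 = c_2 − 3.7947·q_1 = (3.0000, 1.2000, -0.4000).
‖u_2‖ = 3.2558, so q_2 = (0.9214, 0.3686, -0.1229).
q_1·c_3 = 0.0000·4 + (-0.3162)·(-1) + (-0.9487)·3 = -2.5298; q_2·c_3 = 0.9214·4 + 0.3686·(-1) + (-0.1229)·3 = 2.9486.
u_3 = c_3 + 2.5298·q_1 − 2.9486·q_2 = (1.2830, -2.8868, 0.9623).
‖u_3‖ = 3.3024, so q_3 = (0.3885, -0.8742, 0.2914).

Q = [[0.0000, 0.9214, 0.3885], [-0.3162, 0.3686, -0.8742], [-0.9487, -0.1229, 0.2914]], R = [[3.1623, 3.7947, -2.5298], [0.0000, 3.2558, 2.9486], [0.0000, 0.0000, 3.3024]]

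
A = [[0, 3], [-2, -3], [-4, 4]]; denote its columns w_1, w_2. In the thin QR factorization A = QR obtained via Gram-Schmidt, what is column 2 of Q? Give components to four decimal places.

e_2 = (0.5571, -0.7428, 0.3714)

e_1 = w_1/‖w_1‖ = (0, -2, -4)/4.4721 = (0.0000, -0.4472, -0.8944).
r_{12} = e_1·w_2 = -2.2361.
u_2 = w_2 + 2.2361·e_1 = (3.0000, -4.0000, 2.0000).
‖u_2‖ = 5.3852, so e_2 = (0.5571, -0.7428, 0.3714).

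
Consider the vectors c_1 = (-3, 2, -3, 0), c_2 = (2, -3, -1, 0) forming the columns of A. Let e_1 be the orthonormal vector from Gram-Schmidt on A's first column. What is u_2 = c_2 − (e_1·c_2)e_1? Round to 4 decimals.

u_2 = (0.7727, -2.1818, -2.2273, 0.0000)

e_1 = c_1/‖c_1‖ = (-3, 2, -3, 0)/4.6904 = (-0.6396, 0.4264, -0.6396, 0.0000).
r_{12} = e_1·c_2 = -1.9188.
u_2 = c_2 + 1.9188·e_1 = (0.7727, -2.1818, -2.2273, 0.0000).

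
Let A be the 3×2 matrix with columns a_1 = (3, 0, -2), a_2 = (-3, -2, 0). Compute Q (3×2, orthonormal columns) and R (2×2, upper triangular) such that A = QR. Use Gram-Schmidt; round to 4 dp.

a_1 = (3, 0, -2); ‖a_1‖ = 3.6056, so q_1 = (0.8321, 0.0000, -0.5547).
q_1·a_2 = 0.8321·(-3) + 0.0000·(-2) + (-0.5547)·0 = -2.4962.
u_2 = a_2 + 2.4962·q_1 = (-0.9231, -2.0000, -1.3846).
‖u_2‖ = 2.6018, so q_2 = (-0.3548, -0.7687, -0.5322).

Q = [[0.8321, -0.3548], [0.0000, -0.7687], [-0.5547, -0.5322]], R = [[3.6056, -2.4962], [0.0000, 2.6018]]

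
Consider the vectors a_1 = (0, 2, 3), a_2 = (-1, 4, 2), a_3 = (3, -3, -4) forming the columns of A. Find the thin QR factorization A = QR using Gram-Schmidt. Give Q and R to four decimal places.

a_1 = (0, 2, 3); ‖a_1‖ = 3.6056, so e_1 = (0.0000, 0.5547, 0.8321).
e_1·a_2 = 0.0000·(-1) + 0.5547·4 + 0.8321·2 = 3.8829.
u_2 = a_2 − 3.8829·e_1 = (-1.0000, 1.8462, -1.2308).
‖u_2‖ = 2.4337, so e_2 = (-0.4109, 0.7586, -0.5057).
e_1·a_3 = 0.0000·3 + 0.5547·(-3) + 0.8321·(-4) = -4.9923; e_2·a_3 = (-0.4109)·3 + 0.7586·(-3) + (-0.5057)·(-4) = -1.4855.
u_3 = a_3 + 4.9923·e_1 + 1.4855·e_2 = (2.3896, 0.8961, -0.5974).
‖u_3‖ = 2.6211, so e_3 = (0.9117, 0.3419, -0.2279).

Q = [[0.0000, -0.4109, 0.9117], [0.5547, 0.7586, 0.3419], [0.8321, -0.5057, -0.2279]], R = [[3.6056, 3.8829, -4.9923], [0.0000, 2.4337, -1.4855], [0.0000, 0.0000, 2.6211]]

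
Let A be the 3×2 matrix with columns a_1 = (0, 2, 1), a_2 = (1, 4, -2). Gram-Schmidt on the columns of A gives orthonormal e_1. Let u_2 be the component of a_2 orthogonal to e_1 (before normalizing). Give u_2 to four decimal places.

e_1 = a_1/‖a_1‖ = (0, 2, 1)/2.2361 = (0.0000, 0.8944, 0.4472).
r_{12} = e_1·a_2 = 2.6833.
u_2 = a_2 − 2.6833·e_1 = (1.0000, 1.6000, -3.2000).

u_2 = (1.0000, 1.6000, -3.2000)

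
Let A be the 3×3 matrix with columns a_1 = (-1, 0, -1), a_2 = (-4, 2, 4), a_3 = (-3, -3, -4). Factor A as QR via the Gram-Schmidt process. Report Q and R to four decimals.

Q = [[-0.7071, -0.6667, -0.2357], [0.0000, 0.3333, -0.9428], [-0.7071, 0.6667, 0.2357]], R = [[1.4142, 0.0000, 4.9497], [0.0000, 6.0000, -1.6667], [0.0000, 0.0000, 2.5927]]

a_1 = (-1, 0, -1); ‖a_1‖ = 1.4142, so q_1 = (-0.7071, 0.0000, -0.7071).
q_1·a_2 = (-0.7071)·(-4) + 0.0000·2 + (-0.7071)·4 = 0.0000.
u_2 = a_2 + 0.0000·q_1 = (-4.0000, 2.0000, 4.0000).
‖u_2‖ = 6.0000, so q_2 = (-0.6667, 0.3333, 0.6667).
q_1·a_3 = (-0.7071)·(-3) + 0.0000·(-3) + (-0.7071)·(-4) = 4.9497; q_2·a_3 = (-0.6667)·(-3) + 0.3333·(-3) + 0.6667·(-4) = -1.6667.
u_3 = a_3 − 4.9497·q_1 + 1.6667·q_2 = (-0.6111, -2.4444, 0.6111).
‖u_3‖ = 2.5927, so q_3 = (-0.2357, -0.9428, 0.2357).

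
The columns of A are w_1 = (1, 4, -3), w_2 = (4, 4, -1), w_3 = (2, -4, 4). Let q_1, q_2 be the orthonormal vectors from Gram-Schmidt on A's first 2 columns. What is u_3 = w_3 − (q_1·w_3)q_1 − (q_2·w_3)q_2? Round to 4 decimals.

u_3 = (0.2918, -0.4012, -0.4377)

w_1 = (1, 4, -3); ‖w_1‖ = 5.0990, so q_1 = (0.1961, 0.7845, -0.5883).
q_1·w_2 = 0.1961·4 + 0.7845·4 + (-0.5883)·(-1) = 4.5107.
u_2 = w_2 − 4.5107·q_1 = (3.1154, 0.4615, 1.6538).
‖u_2‖ = 3.5572, so q_2 = (0.8758, 0.1297, 0.4649).
q_1·w_3 = 0.1961·2 + 0.7845·(-4) + (-0.5883)·4 = -5.0990; q_2·w_3 = 0.8758·2 + 0.1297·(-4) + 0.4649·4 = 3.0923.
u_3 = w_3 + 5.0990·q_1 − 3.0923·q_2 = (0.2918, -0.4012, -0.4377).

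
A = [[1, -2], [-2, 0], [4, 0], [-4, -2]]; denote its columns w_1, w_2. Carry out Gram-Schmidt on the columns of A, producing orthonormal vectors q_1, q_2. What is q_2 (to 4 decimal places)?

w_1 = (1, -2, 4, -4); ‖w_1‖ = 6.0828, so q_1 = (0.1644, -0.3288, 0.6576, -0.6576).
q_1·w_2 = 0.1644·(-2) + (-0.3288)·0 + 0.6576·0 + (-0.6576)·(-2) = 0.9864.
u_2 = w_2 − 0.9864·q_1 = (-2.1622, 0.3243, -0.6486, -1.3514).
‖u_2‖ = 2.6509, so q_2 = (-0.8156, 0.1223, -0.2447, -0.5098).

q_2 = (-0.8156, 0.1223, -0.2447, -0.5098)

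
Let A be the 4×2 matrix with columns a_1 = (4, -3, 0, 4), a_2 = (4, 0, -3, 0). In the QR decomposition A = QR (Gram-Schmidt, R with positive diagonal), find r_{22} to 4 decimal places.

r_{22} = 4.3308

a_1 = (4, -3, 0, 4); ‖a_1‖ = 6.4031, so e_1 = (0.6247, -0.4685, 0.0000, 0.6247).
e_1·a_2 = 0.6247·4 + (-0.4685)·0 + 0.0000·(-3) + 0.6247·0 = 2.4988.
u_2 = a_2 − 2.4988·e_1 = (2.4390, 1.1707, -3.0000, -1.5610).
r_{22} = ‖u_2‖ = 4.3308.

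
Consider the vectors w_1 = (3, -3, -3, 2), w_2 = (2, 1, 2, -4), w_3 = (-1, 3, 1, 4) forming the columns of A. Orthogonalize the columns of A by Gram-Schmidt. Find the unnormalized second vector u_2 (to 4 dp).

u_2 = (3.0645, -0.0645, 0.9355, -3.2903)

w_1 = (3, -3, -3, 2); ‖w_1‖ = 5.5678, so e_1 = (0.5388, -0.5388, -0.5388, 0.3592).
e_1·w_2 = 0.5388·2 + (-0.5388)·1 + (-0.5388)·2 + 0.3592·(-4) = -1.9757.
u_2 = w_2 + 1.9757·e_1 = (3.0645, -0.0645, 0.9355, -3.2903).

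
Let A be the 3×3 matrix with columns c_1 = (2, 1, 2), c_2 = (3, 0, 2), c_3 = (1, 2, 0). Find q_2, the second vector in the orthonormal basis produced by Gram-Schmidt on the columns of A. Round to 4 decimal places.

q_2 = (0.5659, -0.8085, -0.1617)

c_1 = (2, 1, 2); ‖c_1‖ = 3.0000, so q_1 = (0.6667, 0.3333, 0.6667).
q_1·c_2 = 0.6667·3 + 0.3333·0 + 0.6667·2 = 3.3333.
u_2 = c_2 − 3.3333·q_1 = (0.7778, -1.1111, -0.2222).
‖u_2‖ = 1.3744, so q_2 = (0.5659, -0.8085, -0.1617).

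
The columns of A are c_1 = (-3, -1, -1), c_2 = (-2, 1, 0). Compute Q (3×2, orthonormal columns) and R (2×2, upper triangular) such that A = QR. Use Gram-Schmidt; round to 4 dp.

e_1 = c_1/‖c_1‖ = (-3, -1, -1)/3.3166 = (-0.9045, -0.3015, -0.3015).
r_{12} = e_1·c_2 = 1.5076.
u_2 = c_2 − 1.5076·e_1 = (-0.6364, 1.4545, 0.4545).
‖u_2‖ = 1.6514, so e_2 = (-0.3853, 0.8808, 0.2752).

Q = [[-0.9045, -0.3853], [-0.3015, 0.8808], [-0.3015, 0.2752]], R = [[3.3166, 1.5076], [0.0000, 1.6514]]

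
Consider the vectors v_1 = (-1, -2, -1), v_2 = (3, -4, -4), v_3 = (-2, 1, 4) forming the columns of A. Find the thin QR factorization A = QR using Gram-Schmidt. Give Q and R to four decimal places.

v_1 = (-1, -2, -1); ‖v_1‖ = 2.4495, so q_1 = (-0.4082, -0.8165, -0.4082).
q_1·v_2 = (-0.4082)·3 + (-0.8165)·(-4) + (-0.4082)·(-4) = 3.6742.
u_2 = v_2 − 3.6742·q_1 = (4.5000, -1.0000, -2.5000).
‖u_2‖ = 5.2440, so q_2 = (0.8581, -0.1907, -0.4767).
q_1·v_3 = (-0.4082)·(-2) + (-0.8165)·1 + (-0.4082)·4 = -1.6330; q_2·v_3 = 0.8581·(-2) + (-0.1907)·1 + (-0.4767)·4 = -3.8139.
u_3 = v_3 + 1.6330·q_1 + 3.8139·q_2 = (0.6061, -1.0606, 1.5152).
‖u_3‖ = 1.9462, so q_3 = (0.3114, -0.5449, 0.7785).

Q = [[-0.4082, 0.8581, 0.3114], [-0.8165, -0.1907, -0.5449], [-0.4082, -0.4767, 0.7785]], R = [[2.4495, 3.6742, -1.6330], [0.0000, 5.2440, -3.8139], [0.0000, 0.0000, 1.9462]]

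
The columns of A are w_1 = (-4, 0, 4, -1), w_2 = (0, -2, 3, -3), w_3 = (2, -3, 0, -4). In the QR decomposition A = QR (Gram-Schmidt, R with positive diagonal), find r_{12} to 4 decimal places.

r_{12} = 2.6112

w_1 = (-4, 0, 4, -1); ‖w_1‖ = 5.7446, so e_1 = (-0.6963, 0.0000, 0.6963, -0.1741).
r_{12} = e_1·w_2 = 2.6112.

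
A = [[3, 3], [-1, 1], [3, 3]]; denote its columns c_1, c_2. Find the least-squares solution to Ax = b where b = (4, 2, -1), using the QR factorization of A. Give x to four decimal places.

x = (-0.7500, 1.2500)

q_1 = c_1/‖c_1‖ = (3, -1, 3)/4.3589 = (0.6882, -0.2294, 0.6882).
r_{12} = q_1·c_2 = 3.9001.
u_2 = c_2 − 3.9001·q_1 = (0.3158, 1.8947, 0.3158).
‖u_2‖ = 1.9467, so q_2 = (0.1622, 0.9733, 0.1622).
Qᵀb = (1.6059, 2.4333).
Back-substitute: x_2 = 2.4333/1.9467 = 1.2500.
x_1 = (1.6059 − 3.9001·1.2500)/4.3589 = -0.7500.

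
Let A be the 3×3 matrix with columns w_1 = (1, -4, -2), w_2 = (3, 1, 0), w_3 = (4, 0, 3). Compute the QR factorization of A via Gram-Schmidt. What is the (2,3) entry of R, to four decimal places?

w_1 = (1, -4, -2); ‖w_1‖ = 4.5826, so q_1 = (0.2182, -0.8729, -0.4364).
q_1·w_2 = 0.2182·3 + (-0.8729)·1 + (-0.4364)·0 = -0.2182.
u_2 = w_2 + 0.2182·q_1 = (3.0476, 0.8095, -0.0952).
‖u_2‖ = 3.1547, so q_2 = (0.9660, 0.2566, -0.0302).
r_{23} = q_2·w_3 = 3.7736.

r_{23} = 3.7736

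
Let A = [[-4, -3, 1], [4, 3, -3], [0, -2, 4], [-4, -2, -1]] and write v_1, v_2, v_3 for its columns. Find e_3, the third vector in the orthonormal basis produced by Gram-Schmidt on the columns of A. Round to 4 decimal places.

v_1 = (-4, 4, 0, -4); ‖v_1‖ = 6.9282, so e_1 = (-0.5774, 0.5774, 0.0000, -0.5774).
e_1·v_2 = (-0.5774)·(-3) + 0.5774·3 + 0.0000·(-2) + (-0.5774)·(-2) = 4.6188.
u_2 = v_2 − 4.6188·e_1 = (-0.3333, 0.3333, -2.0000, 0.6667).
‖u_2‖ = 2.1602, so e_2 = (-0.1543, 0.1543, -0.9258, 0.3086).
e_1·v_3 = (-0.5774)·1 + 0.5774·(-3) + 0.0000·4 + (-0.5774)·(-1) = -1.7321; e_2·v_3 = (-0.1543)·1 + 0.1543·(-3) + (-0.9258)·4 + 0.3086·(-1) = -4.6291.
u_3 = v_3 + 1.7321·e_1 + 4.6291·e_2 = (-0.7143, -1.2857, -0.2857, -0.5714).
‖u_3‖ = 1.6036, so e_3 = (-0.4454, -0.8018, -0.1782, -0.3563).

e_3 = (-0.4454, -0.8018, -0.1782, -0.3563)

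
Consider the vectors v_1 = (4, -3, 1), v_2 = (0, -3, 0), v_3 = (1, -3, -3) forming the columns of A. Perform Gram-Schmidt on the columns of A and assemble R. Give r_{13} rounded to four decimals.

r_{13} = 1.9612

v_1 = (4, -3, 1); ‖v_1‖ = 5.0990, so q_1 = (0.7845, -0.5883, 0.1961).
r_{13} = q_1·v_3 = 1.9612.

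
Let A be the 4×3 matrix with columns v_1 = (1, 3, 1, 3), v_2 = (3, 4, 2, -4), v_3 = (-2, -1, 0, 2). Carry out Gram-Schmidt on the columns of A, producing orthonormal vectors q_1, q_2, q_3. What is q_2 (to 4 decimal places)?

v_1 = (1, 3, 1, 3); ‖v_1‖ = 4.4721, so q_1 = (0.2236, 0.6708, 0.2236, 0.6708).
q_1·v_2 = 0.2236·3 + 0.6708·4 + 0.2236·2 + 0.6708·(-4) = 1.1180.
u_2 = v_2 − 1.1180·q_1 = (2.7500, 3.2500, 1.7500, -4.7500).
‖u_2‖ = 6.6144, so q_2 = (0.4158, 0.4914, 0.2646, -0.7181).

q_2 = (0.4158, 0.4914, 0.2646, -0.7181)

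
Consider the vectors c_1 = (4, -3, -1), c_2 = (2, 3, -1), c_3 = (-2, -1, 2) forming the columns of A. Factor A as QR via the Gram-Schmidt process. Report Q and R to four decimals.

Q = [[0.7845, 0.5345, 0.3145], [-0.5883, 0.8018, 0.1048], [-0.1961, -0.2673, 0.9435]], R = [[5.0990, 0.0000, -1.3728], [0.0000, 3.7417, -2.4054], [0.0000, 0.0000, 1.1531]]

c_1 = (4, -3, -1); ‖c_1‖ = 5.0990, so q_1 = (0.7845, -0.5883, -0.1961).
q_1·c_2 = 0.7845·2 + (-0.5883)·3 + (-0.1961)·(-1) = 0.0000.
u_2 = c_2 + 0.0000·q_1 = (2.0000, 3.0000, -1.0000).
‖u_2‖ = 3.7417, so q_2 = (0.5345, 0.8018, -0.2673).
q_1·c_3 = 0.7845·(-2) + (-0.5883)·(-1) + (-0.1961)·2 = -1.3728; q_2·c_3 = 0.5345·(-2) + 0.8018·(-1) + (-0.2673)·2 = -2.4054.
u_3 = c_3 + 1.3728·q_1 + 2.4054·q_2 = (0.3626, 0.1209, 1.0879).
‖u_3‖ = 1.1531, so q_3 = (0.3145, 0.1048, 0.9435).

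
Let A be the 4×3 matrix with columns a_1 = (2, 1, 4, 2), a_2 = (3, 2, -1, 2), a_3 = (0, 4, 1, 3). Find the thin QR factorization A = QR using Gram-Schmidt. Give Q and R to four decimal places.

e_1 = a_1/‖a_1‖ = (2, 1, 4, 2)/5.0000 = (0.4000, 0.2000, 0.8000, 0.4000).
r_{12} = e_1·a_2 = 1.6000.
u_2 = a_2 − 1.6000·e_1 = (2.3600, 1.6800, -2.2800, 1.3600).
‖u_2‖ = 3.9294, so e_2 = (0.6006, 0.4275, -0.5802, 0.3461).
r_{13} = e_1·a_3 = 2.8000; r_{23} = e_2·a_3 = 2.1683.
u_3 = a_3 − 2.8000·e_1 − 2.1683·e_2 = (-2.4223, 2.5130, 0.0181, 1.1295).
‖u_3‖ = 3.6686, so e_3 = (-0.6603, 0.6850, 0.0049, 0.3079).

Q = [[0.4000, 0.6006, -0.6603], [0.2000, 0.4275, 0.6850], [0.8000, -0.5802, 0.0049], [0.4000, 0.3461, 0.3079]], R = [[5.0000, 1.6000, 2.8000], [0.0000, 3.9294, 2.1683], [0.0000, 0.0000, 3.6686]]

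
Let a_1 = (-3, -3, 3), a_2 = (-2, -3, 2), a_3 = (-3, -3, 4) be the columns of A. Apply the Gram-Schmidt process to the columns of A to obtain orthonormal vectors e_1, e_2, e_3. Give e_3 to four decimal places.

e_3 = (0.7071, 0.0000, 0.7071)

a_1 = (-3, -3, 3); ‖a_1‖ = 5.1962, so e_1 = (-0.5774, -0.5774, 0.5774).
e_1·a_2 = (-0.5774)·(-2) + (-0.5774)·(-3) + 0.5774·2 = 4.0415.
u_2 = a_2 − 4.0415·e_1 = (0.3333, -0.6667, -0.3333).
‖u_2‖ = 0.8165, so e_2 = (0.4082, -0.8165, -0.4082).
e_1·a_3 = (-0.5774)·(-3) + (-0.5774)·(-3) + 0.5774·4 = 5.7735; e_2·a_3 = 0.4082·(-3) + (-0.8165)·(-3) + (-0.4082)·4 = -0.4082.
u_3 = a_3 − 5.7735·e_1 + 0.4082·e_2 = (0.5000, 0.0000, 0.5000).
‖u_3‖ = 0.7071, so e_3 = (0.7071, 0.0000, 0.7071).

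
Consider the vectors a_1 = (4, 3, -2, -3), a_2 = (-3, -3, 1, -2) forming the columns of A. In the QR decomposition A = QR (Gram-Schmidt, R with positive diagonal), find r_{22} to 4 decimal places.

a_1 = (4, 3, -2, -3); ‖a_1‖ = 6.1644, so q_1 = (0.6489, 0.4867, -0.3244, -0.4867).
q_1·a_2 = 0.6489·(-3) + 0.4867·(-3) + (-0.3244)·1 + (-0.4867)·(-2) = -2.7578.
u_2 = a_2 + 2.7578·q_1 = (-1.2105, -1.6579, 0.1053, -3.3421).
r_{22} = ‖u_2‖ = 3.9236.

r_{22} = 3.9236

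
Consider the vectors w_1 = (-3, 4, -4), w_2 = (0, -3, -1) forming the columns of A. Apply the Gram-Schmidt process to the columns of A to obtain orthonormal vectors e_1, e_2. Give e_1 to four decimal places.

e_1 = (-0.4685, 0.6247, -0.6247)

e_1 = w_1/‖w_1‖ = (-3, 4, -4)/6.4031 = (-0.4685, 0.6247, -0.6247).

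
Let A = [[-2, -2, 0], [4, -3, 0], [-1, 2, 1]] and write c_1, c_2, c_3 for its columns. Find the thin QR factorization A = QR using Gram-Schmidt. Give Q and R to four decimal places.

c_1 = (-2, 4, -1); ‖c_1‖ = 4.5826, so e_1 = (-0.4364, 0.8729, -0.2182).
e_1·c_2 = (-0.4364)·(-2) + 0.8729·(-3) + (-0.2182)·2 = -2.1822.
u_2 = c_2 + 2.1822·e_1 = (-2.9524, -1.0952, 1.5238).
‖u_2‖ = 3.4983, so e_2 = (-0.8439, -0.3131, 0.4356).
e_1·c_3 = (-0.4364)·0 + 0.8729·0 + (-0.2182)·1 = -0.2182; e_2·c_3 = (-0.8439)·0 + (-0.3131)·0 + 0.4356·1 = 0.4356.
u_3 = c_3 + 0.2182·e_1 − 0.4356·e_2 = (0.2724, 0.3268, 0.7626).
‖u_3‖ = 0.8733, so e_3 = (0.3119, 0.3743, 0.8733).

Q = [[-0.4364, -0.8439, 0.3119], [0.8729, -0.3131, 0.3743], [-0.2182, 0.4356, 0.8733]], R = [[4.5826, -2.1822, -0.2182], [0.0000, 3.4983, 0.4356], [0.0000, 0.0000, 0.8733]]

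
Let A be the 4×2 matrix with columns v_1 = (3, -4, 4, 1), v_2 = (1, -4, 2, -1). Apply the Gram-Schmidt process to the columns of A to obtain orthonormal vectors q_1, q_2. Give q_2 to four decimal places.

q_1 = v_1/‖v_1‖ = (3, -4, 4, 1)/6.4807 = (0.4629, -0.6172, 0.6172, 0.1543).
r_{12} = q_1·v_2 = 4.0119.
u_2 = v_2 − 4.0119·q_1 = (-0.8571, -1.5238, -0.4762, -1.6190).
‖u_2‖ = 2.4300, so q_2 = (-0.3527, -0.6271, -0.1960, -0.6663).

q_2 = (-0.3527, -0.6271, -0.1960, -0.6663)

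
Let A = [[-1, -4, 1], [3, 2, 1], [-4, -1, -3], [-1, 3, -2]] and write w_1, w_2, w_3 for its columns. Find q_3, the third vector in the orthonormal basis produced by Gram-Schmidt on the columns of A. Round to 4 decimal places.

q_3 = (-0.0514, -0.7551, -0.6113, 0.2312)

w_1 = (-1, 3, -4, -1); ‖w_1‖ = 5.1962, so q_1 = (-0.1925, 0.5774, -0.7698, -0.1925).
q_1·w_2 = (-0.1925)·(-4) + 0.5774·2 + (-0.7698)·(-1) + (-0.1925)·3 = 2.1170.
u_2 = w_2 − 2.1170·q_1 = (-3.5926, 0.7778, 0.6296, 3.4074).
‖u_2‖ = 5.0516, so q_2 = (-0.7112, 0.1540, 0.1246, 0.6745).
q_1·w_3 = (-0.1925)·1 + 0.5774·1 + (-0.7698)·(-3) + (-0.1925)·(-2) = 3.0792; q_2·w_3 = (-0.7112)·1 + 0.1540·1 + 0.1246·(-3) + 0.6745·(-2) = -2.2802.
u_3 = w_3 − 3.0792·q_1 + 2.2802·q_2 = (-0.0290, -0.4267, -0.3454, 0.1306).
‖u_3‖ = 0.5651, so q_3 = (-0.0514, -0.7551, -0.6113, 0.2312).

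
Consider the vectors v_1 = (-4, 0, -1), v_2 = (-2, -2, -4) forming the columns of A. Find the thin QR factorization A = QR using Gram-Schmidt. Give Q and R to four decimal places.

Q = [[-0.9701, 0.2090], [0.0000, -0.5075], [-0.2425, -0.8359]], R = [[4.1231, 2.9104], [0.0000, 3.9407]]

q_1 = v_1/‖v_1‖ = (-4, 0, -1)/4.1231 = (-0.9701, 0.0000, -0.2425).
r_{12} = q_1·v_2 = 2.9104.
u_2 = v_2 − 2.9104·q_1 = (0.8235, -2.0000, -3.2941).
‖u_2‖ = 3.9407, so q_2 = (0.2090, -0.5075, -0.8359).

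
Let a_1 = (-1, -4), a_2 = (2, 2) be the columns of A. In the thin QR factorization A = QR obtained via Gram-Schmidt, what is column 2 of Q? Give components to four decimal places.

a_1 = (-1, -4); ‖a_1‖ = 4.1231, so q_1 = (-0.2425, -0.9701).
q_1·a_2 = (-0.2425)·2 + (-0.9701)·2 = -2.4254.
u_2 = a_2 + 2.4254·q_1 = (1.4118, -0.3529).
‖u_2‖ = 1.4552, so q_2 = (0.9701, -0.2425).

q_2 = (0.9701, -0.2425)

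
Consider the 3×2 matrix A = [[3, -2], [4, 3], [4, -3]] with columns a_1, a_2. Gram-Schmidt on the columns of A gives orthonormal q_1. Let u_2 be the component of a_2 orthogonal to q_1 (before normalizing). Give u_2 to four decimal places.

a_1 = (3, 4, 4); ‖a_1‖ = 6.4031, so q_1 = (0.4685, 0.6247, 0.6247).
q_1·a_2 = 0.4685·(-2) + 0.6247·3 + 0.6247·(-3) = -0.9370.
u_2 = a_2 + 0.9370·q_1 = (-1.5610, 3.5854, -2.4146).

u_2 = (-1.5610, 3.5854, -2.4146)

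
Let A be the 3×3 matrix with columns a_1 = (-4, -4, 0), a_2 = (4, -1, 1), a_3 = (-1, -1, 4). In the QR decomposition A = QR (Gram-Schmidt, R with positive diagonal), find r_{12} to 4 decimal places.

r_{12} = -2.1213

a_1 = (-4, -4, 0); ‖a_1‖ = 5.6569, so q_1 = (-0.7071, -0.7071, 0.0000).
r_{12} = q_1·a_2 = -2.1213.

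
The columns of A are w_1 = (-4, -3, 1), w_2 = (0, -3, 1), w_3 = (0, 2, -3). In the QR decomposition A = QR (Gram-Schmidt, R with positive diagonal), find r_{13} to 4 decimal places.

r_{13} = -1.7650

w_1 = (-4, -3, 1); ‖w_1‖ = 5.0990, so e_1 = (-0.7845, -0.5883, 0.1961).
r_{13} = e_1·w_3 = -1.7650.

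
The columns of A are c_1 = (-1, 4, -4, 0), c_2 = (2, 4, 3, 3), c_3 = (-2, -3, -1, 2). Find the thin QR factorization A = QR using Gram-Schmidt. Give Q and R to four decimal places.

c_1 = (-1, 4, -4, 0); ‖c_1‖ = 5.7446, so e_1 = (-0.1741, 0.6963, -0.6963, 0.0000).
e_1·c_2 = (-0.1741)·2 + 0.6963·4 + (-0.6963)·3 + 0.0000·3 = 0.3482.
u_2 = c_2 − 0.3482·e_1 = (2.0606, 3.7576, 3.2424, 3.0000).
‖u_2‖ = 6.1546, so e_2 = (0.3348, 0.6105, 0.5268, 0.4874).
e_1·c_3 = (-0.1741)·(-2) + 0.6963·(-3) + (-0.6963)·(-1) + 0.0000·2 = -1.0445; e_2·c_3 = 0.3348·(-2) + 0.6105·(-3) + 0.5268·(-1) + 0.4874·2 = -2.0532.
u_3 = c_3 + 1.0445·e_1 + 2.0532·e_2 = (-1.4944, -1.0192, -0.6456, 3.0008).
‖u_3‖ = 3.5628, so e_3 = (-0.4194, -0.2861, -0.1812, 0.8423).

Q = [[-0.1741, 0.3348, -0.4194], [0.6963, 0.6105, -0.2861], [-0.6963, 0.5268, -0.1812], [0.0000, 0.4874, 0.8423]], R = [[5.7446, 0.3482, -1.0445], [0.0000, 6.1546, -2.0532], [0.0000, 0.0000, 3.5628]]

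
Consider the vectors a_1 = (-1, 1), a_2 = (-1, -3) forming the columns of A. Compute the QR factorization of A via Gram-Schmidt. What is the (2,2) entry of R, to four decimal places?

r_{22} = 2.8284

e_1 = a_1/‖a_1‖ = (-1, 1)/1.4142 = (-0.7071, 0.7071).
r_{12} = e_1·a_2 = -1.4142.
u_2 = a_2 + 1.4142·e_1 = (-2.0000, -2.0000).
r_{22} = ‖u_2‖ = 2.8284.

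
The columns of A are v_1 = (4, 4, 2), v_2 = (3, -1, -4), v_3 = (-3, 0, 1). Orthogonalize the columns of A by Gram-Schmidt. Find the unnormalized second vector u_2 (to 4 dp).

v_1 = (4, 4, 2); ‖v_1‖ = 6.0000, so e_1 = (0.6667, 0.6667, 0.3333).
e_1·v_2 = 0.6667·3 + 0.6667·(-1) + 0.3333·(-4) = 0.0000.
u_2 = v_2 − 0.0000·e_1 = (3.0000, -1.0000, -4.0000).

u_2 = (3.0000, -1.0000, -4.0000)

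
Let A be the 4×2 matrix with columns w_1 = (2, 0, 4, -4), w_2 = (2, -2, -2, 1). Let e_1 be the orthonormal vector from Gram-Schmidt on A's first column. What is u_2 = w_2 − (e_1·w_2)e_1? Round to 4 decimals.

w_1 = (2, 0, 4, -4); ‖w_1‖ = 6.0000, so e_1 = (0.3333, 0.0000, 0.6667, -0.6667).
e_1·w_2 = 0.3333·2 + 0.0000·(-2) + 0.6667·(-2) + (-0.6667)·1 = -1.3333.
u_2 = w_2 + 1.3333·e_1 = (2.4444, -2.0000, -1.1111, 0.1111).

u_2 = (2.4444, -2.0000, -1.1111, 0.1111)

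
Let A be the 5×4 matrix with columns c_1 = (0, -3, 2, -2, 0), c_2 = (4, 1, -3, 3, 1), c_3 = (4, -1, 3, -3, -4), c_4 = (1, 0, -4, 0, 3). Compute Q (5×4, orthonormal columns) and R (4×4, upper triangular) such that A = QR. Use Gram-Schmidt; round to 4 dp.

c_1 = (0, -3, 2, -2, 0); ‖c_1‖ = 4.1231, so e_1 = (0.0000, -0.7276, 0.4851, -0.4851, 0.0000).
e_1·c_2 = 0.0000·4 + (-0.7276)·1 + 0.4851·(-3) + (-0.4851)·3 + 0.0000·1 = -3.6380.
u_2 = c_2 + 3.6380·e_1 = (4.0000, -1.6471, -1.2353, 1.2353, 1.0000).
‖u_2‖ = 4.7712, so e_2 = (0.8384, -0.3452, -0.2589, 0.2589, 0.2096).
e_1·c_3 = 0.0000·4 + (-0.7276)·(-1) + 0.4851·3 + (-0.4851)·(-3) + 0.0000·(-4) = 3.6380; e_2·c_3 = 0.8384·4 + (-0.3452)·(-1) + (-0.2589)·3 + 0.2589·(-3) + 0.2096·(-4) = 1.3069.
u_3 = c_3 − 3.6380·e_1 − 1.3069·e_2 = (2.9044, 2.0982, 1.5736, -1.5736, -4.2739).
‖u_3‖ = 6.0047, so e_3 = (0.4837, 0.3494, 0.2621, -0.2621, -0.7118).
e_1·c_4 = 0.0000·1 + (-0.7276)·0 + 0.4851·(-4) + (-0.4851)·0 + 0.0000·3 = -1.9403; e_2·c_4 = 0.8384·1 + (-0.3452)·0 + (-0.2589)·(-4) + 0.2589·0 + 0.2096·3 = 2.5027; e_3·c_4 = 0.4837·1 + 0.3494·0 + 0.2621·(-4) + (-0.2621)·0 + (-0.7118)·3 = -2.6999.
u_4 = c_4 + 1.9403·e_1 − 2.5027·e_2 + 2.6999·e_3 = (0.2077, 0.3956, -1.7033, -2.2967, 0.5538).
‖u_4‖ = 2.9466, so e_4 = (0.0705, 0.1343, -0.5781, -0.7794, 0.1880).

Q = [[0.0000, 0.8384, 0.4837, 0.0705], [-0.7276, -0.3452, 0.3494, 0.1343], [0.4851, -0.2589, 0.2621, -0.5781], [-0.4851, 0.2589, -0.2621, -0.7794], [0.0000, 0.2096, -0.7118, 0.1880]], R = [[4.1231, -3.6380, 3.6380, -1.9403], [0.0000, 4.7712, 1.3069, 2.5027], [0.0000, 0.0000, 6.0047, -2.6999], [0.0000, 0.0000, 0.0000, 2.9466]]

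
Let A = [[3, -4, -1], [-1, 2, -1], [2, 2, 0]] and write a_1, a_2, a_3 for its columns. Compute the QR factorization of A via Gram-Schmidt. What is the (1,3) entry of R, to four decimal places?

q_1 = a_1/‖a_1‖ = (3, -1, 2)/3.7417 = (0.8018, -0.2673, 0.5345).
r_{13} = q_1·a_3 = -0.5345.

r_{13} = -0.5345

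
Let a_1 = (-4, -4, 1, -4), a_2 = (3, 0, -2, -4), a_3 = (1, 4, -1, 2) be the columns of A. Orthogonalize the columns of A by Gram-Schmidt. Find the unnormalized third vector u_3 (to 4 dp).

a_1 = (-4, -4, 1, -4); ‖a_1‖ = 7.0000, so q_1 = (-0.5714, -0.5714, 0.1429, -0.5714).
q_1·a_2 = (-0.5714)·3 + (-0.5714)·0 + 0.1429·(-2) + (-0.5714)·(-4) = 0.2857.
u_2 = a_2 − 0.2857·q_1 = (3.1633, 0.1633, -2.0408, -3.8367).
‖u_2‖ = 5.3776, so q_2 = (0.5882, 0.0304, -0.3795, -0.7135).
q_1·a_3 = (-0.5714)·1 + (-0.5714)·4 + 0.1429·(-1) + (-0.5714)·2 = -4.1429; q_2·a_3 = 0.5882·1 + 0.0304·4 + (-0.3795)·(-1) + (-0.7135)·2 = -0.3378.
u_3 = a_3 + 4.1429·q_1 + 0.3378·q_2 = (-1.1687, 1.6429, -0.5363, -0.6083).

u_3 = (-1.1687, 1.6429, -0.5363, -0.6083)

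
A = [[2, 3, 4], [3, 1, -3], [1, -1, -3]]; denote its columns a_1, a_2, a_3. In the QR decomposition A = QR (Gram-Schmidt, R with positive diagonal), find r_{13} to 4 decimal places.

a_1 = (2, 3, 1); ‖a_1‖ = 3.7417, so e_1 = (0.5345, 0.8018, 0.2673).
r_{13} = e_1·a_3 = -1.0690.

r_{13} = -1.0690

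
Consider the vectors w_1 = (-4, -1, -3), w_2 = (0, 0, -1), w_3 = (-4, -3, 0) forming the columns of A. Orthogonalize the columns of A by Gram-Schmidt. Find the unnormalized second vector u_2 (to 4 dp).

q_1 = w_1/‖w_1‖ = (-4, -1, -3)/5.0990 = (-0.7845, -0.1961, -0.5883).
r_{12} = q_1·w_2 = 0.5883.
u_2 = w_2 − 0.5883·q_1 = (0.4615, 0.1154, -0.6538).

u_2 = (0.4615, 0.1154, -0.6538)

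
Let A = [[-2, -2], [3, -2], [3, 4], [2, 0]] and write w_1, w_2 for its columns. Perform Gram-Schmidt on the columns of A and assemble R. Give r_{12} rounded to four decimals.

w_1 = (-2, 3, 3, 2); ‖w_1‖ = 5.0990, so e_1 = (-0.3922, 0.5883, 0.5883, 0.3922).
r_{12} = e_1·w_2 = 1.9612.

r_{12} = 1.9612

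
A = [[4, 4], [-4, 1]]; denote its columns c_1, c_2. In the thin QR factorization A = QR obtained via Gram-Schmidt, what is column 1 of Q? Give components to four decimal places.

e_1 = (0.7071, -0.7071)

e_1 = c_1/‖c_1‖ = (4, -4)/5.6569 = (0.7071, -0.7071).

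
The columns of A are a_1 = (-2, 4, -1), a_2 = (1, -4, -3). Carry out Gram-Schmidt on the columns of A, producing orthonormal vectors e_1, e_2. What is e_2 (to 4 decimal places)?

e_2 = (-0.1096, -0.2923, -0.9500)

e_1 = a_1/‖a_1‖ = (-2, 4, -1)/4.5826 = (-0.4364, 0.8729, -0.2182).
r_{12} = e_1·a_2 = -3.2733.
u_2 = a_2 + 3.2733·e_1 = (-0.4286, -1.1429, -3.7143).
‖u_2‖ = 3.9097, so e_2 = (-0.1096, -0.2923, -0.9500).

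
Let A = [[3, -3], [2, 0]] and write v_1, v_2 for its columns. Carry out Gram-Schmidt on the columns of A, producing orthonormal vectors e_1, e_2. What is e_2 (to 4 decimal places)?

e_1 = v_1/‖v_1‖ = (3, 2)/3.6056 = (0.8321, 0.5547).
r_{12} = e_1·v_2 = -2.4962.
u_2 = v_2 + 2.4962·e_1 = (-0.9231, 1.3846).
‖u_2‖ = 1.6641, so e_2 = (-0.5547, 0.8321).

e_2 = (-0.5547, 0.8321)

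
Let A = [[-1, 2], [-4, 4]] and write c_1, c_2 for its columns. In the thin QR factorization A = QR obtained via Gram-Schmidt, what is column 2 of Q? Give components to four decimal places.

c_1 = (-1, -4); ‖c_1‖ = 4.1231, so e_1 = (-0.2425, -0.9701).
e_1·c_2 = (-0.2425)·2 + (-0.9701)·4 = -4.3656.
u_2 = c_2 + 4.3656·e_1 = (0.9412, -0.2353).
‖u_2‖ = 0.9701, so e_2 = (0.9701, -0.2425).

e_2 = (0.9701, -0.2425)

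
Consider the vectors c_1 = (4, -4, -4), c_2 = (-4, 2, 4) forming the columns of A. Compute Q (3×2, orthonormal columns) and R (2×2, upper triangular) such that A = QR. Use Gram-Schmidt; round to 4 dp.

q_1 = c_1/‖c_1‖ = (4, -4, -4)/6.9282 = (0.5774, -0.5774, -0.5774).
r_{12} = q_1·c_2 = -5.7735.
u_2 = c_2 + 5.7735·q_1 = (-0.6667, -1.3333, 0.6667).
‖u_2‖ = 1.6330, so q_2 = (-0.4082, -0.8165, 0.4082).

Q = [[0.5774, -0.4082], [-0.5774, -0.8165], [-0.5774, 0.4082]], R = [[6.9282, -5.7735], [0.0000, 1.6330]]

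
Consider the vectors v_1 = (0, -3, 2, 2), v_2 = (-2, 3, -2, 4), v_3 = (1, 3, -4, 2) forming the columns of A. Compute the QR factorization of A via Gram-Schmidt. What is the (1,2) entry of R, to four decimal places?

v_1 = (0, -3, 2, 2); ‖v_1‖ = 4.1231, so e_1 = (0.0000, -0.7276, 0.4851, 0.4851).
r_{12} = e_1·v_2 = -1.2127.

r_{12} = -1.2127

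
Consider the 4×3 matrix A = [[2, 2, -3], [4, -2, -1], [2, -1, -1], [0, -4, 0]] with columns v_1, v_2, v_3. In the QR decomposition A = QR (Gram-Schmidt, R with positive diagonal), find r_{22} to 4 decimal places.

r_{22} = 4.8477

e_1 = v_1/‖v_1‖ = (2, 4, 2, 0)/4.8990 = (0.4082, 0.8165, 0.4082, 0.0000).
r_{12} = e_1·v_2 = -1.2247.
u_2 = v_2 + 1.2247·e_1 = (2.5000, -1.0000, -0.5000, -4.0000).
r_{22} = ‖u_2‖ = 4.8477.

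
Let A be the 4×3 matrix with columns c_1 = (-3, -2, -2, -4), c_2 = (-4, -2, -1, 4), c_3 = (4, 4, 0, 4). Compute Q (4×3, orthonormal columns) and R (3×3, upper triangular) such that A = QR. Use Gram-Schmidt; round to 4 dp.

c_1 = (-3, -2, -2, -4); ‖c_1‖ = 5.7446, so q_1 = (-0.5222, -0.3482, -0.3482, -0.6963).
q_1·c_2 = (-0.5222)·(-4) + (-0.3482)·(-2) + (-0.3482)·(-1) + (-0.6963)·4 = 0.3482.
u_2 = c_2 − 0.3482·q_1 = (-3.8182, -1.8788, -0.8788, 4.2424).
‖u_2‖ = 6.0728, so q_2 = (-0.6287, -0.3094, -0.1447, 0.6986).
q_1·c_3 = (-0.5222)·4 + (-0.3482)·4 + (-0.3482)·0 + (-0.6963)·4 = -6.2668; q_2·c_3 = (-0.6287)·4 + (-0.3094)·4 + (-0.1447)·0 + 0.6986·4 = -0.9581.
u_3 = c_3 + 6.2668·q_1 + 0.9581·q_2 = (0.1249, 1.5218, -2.3205, 0.3057).
‖u_3‖ = 2.7945, so q_3 = (0.0447, 0.5446, -0.8304, 0.1094).

Q = [[-0.5222, -0.6287, 0.0447], [-0.3482, -0.3094, 0.5446], [-0.3482, -0.1447, -0.8304], [-0.6963, 0.6986, 0.1094]], R = [[5.7446, 0.3482, -6.2668], [0.0000, 6.0728, -0.9581], [0.0000, 0.0000, 2.7945]]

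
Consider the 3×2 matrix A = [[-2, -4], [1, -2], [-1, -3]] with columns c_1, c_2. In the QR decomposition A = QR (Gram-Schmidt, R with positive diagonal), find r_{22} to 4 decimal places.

r_{22} = 3.9370

c_1 = (-2, 1, -1); ‖c_1‖ = 2.4495, so e_1 = (-0.8165, 0.4082, -0.4082).
e_1·c_2 = (-0.8165)·(-4) + 0.4082·(-2) + (-0.4082)·(-3) = 3.6742.
u_2 = c_2 − 3.6742·e_1 = (-1.0000, -3.5000, -1.5000).
r_{22} = ‖u_2‖ = 3.9370.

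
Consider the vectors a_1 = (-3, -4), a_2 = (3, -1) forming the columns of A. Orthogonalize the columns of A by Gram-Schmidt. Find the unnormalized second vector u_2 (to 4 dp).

u_2 = (2.4000, -1.8000)

a_1 = (-3, -4); ‖a_1‖ = 5.0000, so q_1 = (-0.6000, -0.8000).
q_1·a_2 = (-0.6000)·3 + (-0.8000)·(-1) = -1.0000.
u_2 = a_2 + 1.0000·q_1 = (2.4000, -1.8000).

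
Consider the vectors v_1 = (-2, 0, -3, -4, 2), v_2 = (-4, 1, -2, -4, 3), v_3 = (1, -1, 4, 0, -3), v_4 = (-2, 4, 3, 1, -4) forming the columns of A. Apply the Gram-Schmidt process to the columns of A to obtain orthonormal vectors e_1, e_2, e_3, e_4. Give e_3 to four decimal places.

e_3 = (-0.0677, -0.2523, 0.5746, -0.6260, -0.4578)

v_1 = (-2, 0, -3, -4, 2); ‖v_1‖ = 5.7446, so e_1 = (-0.3482, 0.0000, -0.5222, -0.6963, 0.3482).
e_1·v_2 = (-0.3482)·(-4) + 0.0000·1 + (-0.5222)·(-2) + (-0.6963)·(-4) + 0.3482·3 = 6.2668.
u_2 = v_2 − 6.2668·e_1 = (-1.8182, 1.0000, 1.2727, 0.3636, 0.8182).
‖u_2‖ = 2.5937, so e_2 = (-0.7010, 0.3855, 0.4907, 0.1402, 0.3154).
e_1·v_3 = (-0.3482)·1 + 0.0000·(-1) + (-0.5222)·4 + (-0.6963)·0 + 0.3482·(-3) = -3.4816; e_2·v_3 = (-0.7010)·1 + 0.3855·(-1) + 0.4907·4 + 0.1402·0 + 0.3154·(-3) = -0.0701.
u_3 = v_3 + 3.4816·e_1 + 0.0701·e_2 = (-0.2613, -0.9730, 2.2162, -2.4144, -1.7658).
‖u_3‖ = 3.8567, so e_3 = (-0.0677, -0.2523, 0.5746, -0.6260, -0.4578).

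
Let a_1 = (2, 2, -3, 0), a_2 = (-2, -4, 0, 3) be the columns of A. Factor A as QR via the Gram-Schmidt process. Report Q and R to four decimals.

a_1 = (2, 2, -3, 0); ‖a_1‖ = 4.1231, so e_1 = (0.4851, 0.4851, -0.7276, 0.0000).
e_1·a_2 = 0.4851·(-2) + 0.4851·(-4) + (-0.7276)·0 + 0.0000·3 = -2.9104.
u_2 = a_2 + 2.9104·e_1 = (-0.5882, -2.5882, -2.1176, 3.0000).
‖u_2‖ = 4.5309, so e_2 = (-0.1298, -0.5712, -0.4674, 0.6621).

Q = [[0.4851, -0.1298], [0.4851, -0.5712], [-0.7276, -0.4674], [0.0000, 0.6621]], R = [[4.1231, -2.9104], [0.0000, 4.5309]]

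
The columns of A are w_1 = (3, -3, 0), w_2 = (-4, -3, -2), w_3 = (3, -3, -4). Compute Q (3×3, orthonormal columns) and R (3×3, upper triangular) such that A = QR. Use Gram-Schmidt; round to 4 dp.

Q = [[0.7071, -0.6556, 0.2649], [-0.7071, -0.6556, 0.2649], [0.0000, -0.3746, -0.9272]], R = [[4.2426, -0.7071, 4.2426], [0.0000, 5.3385, 1.4985], [0.0000, 0.0000, 3.7087]]

w_1 = (3, -3, 0); ‖w_1‖ = 4.2426, so e_1 = (0.7071, -0.7071, 0.0000).
e_1·w_2 = 0.7071·(-4) + (-0.7071)·(-3) + 0.0000·(-2) = -0.7071.
u_2 = w_2 + 0.7071·e_1 = (-3.5000, -3.5000, -2.0000).
‖u_2‖ = 5.3385, so e_2 = (-0.6556, -0.6556, -0.3746).
e_1·w_3 = 0.7071·3 + (-0.7071)·(-3) + 0.0000·(-4) = 4.2426; e_2·w_3 = (-0.6556)·3 + (-0.6556)·(-3) + (-0.3746)·(-4) = 1.4985.
u_3 = w_3 − 4.2426·e_1 − 1.4985·e_2 = (0.9825, 0.9825, -3.4386).
‖u_3‖ = 3.7087, so e_3 = (0.2649, 0.2649, -0.9272).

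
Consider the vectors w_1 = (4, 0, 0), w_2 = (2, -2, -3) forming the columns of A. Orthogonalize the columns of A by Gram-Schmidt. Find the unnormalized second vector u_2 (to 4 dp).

u_2 = (0.0000, -2.0000, -3.0000)

w_1 = (4, 0, 0); ‖w_1‖ = 4.0000, so q_1 = (1.0000, 0.0000, 0.0000).
q_1·w_2 = 1.0000·2 + 0.0000·(-2) + 0.0000·(-3) = 2.0000.
u_2 = w_2 − 2.0000·q_1 = (0.0000, -2.0000, -3.0000).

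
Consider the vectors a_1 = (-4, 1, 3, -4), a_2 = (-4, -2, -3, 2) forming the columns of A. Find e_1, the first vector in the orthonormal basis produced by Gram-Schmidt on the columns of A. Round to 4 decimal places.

e_1 = (-0.6172, 0.1543, 0.4629, -0.6172)

e_1 = a_1/‖a_1‖ = (-4, 1, 3, -4)/6.4807 = (-0.6172, 0.1543, 0.4629, -0.6172).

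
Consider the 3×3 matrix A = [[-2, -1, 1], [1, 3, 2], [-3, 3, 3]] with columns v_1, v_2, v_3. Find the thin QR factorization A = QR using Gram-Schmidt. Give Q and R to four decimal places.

v_1 = (-2, 1, -3); ‖v_1‖ = 3.7417, so e_1 = (-0.5345, 0.2673, -0.8018).
e_1·v_2 = (-0.5345)·(-1) + 0.2673·3 + (-0.8018)·3 = -1.0690.
u_2 = v_2 + 1.0690·e_1 = (-1.5714, 3.2857, 2.1429).
‖u_2‖ = 4.2258, so e_2 = (-0.3719, 0.7775, 0.5071).
e_1·v_3 = (-0.5345)·1 + 0.2673·2 + (-0.8018)·3 = -2.4054; e_2·v_3 = (-0.3719)·1 + 0.7775·2 + 0.5071·3 = 2.7045.
u_3 = v_3 + 2.4054·e_1 − 2.7045·e_2 = (0.7200, 0.5400, -0.3000).
‖u_3‖ = 0.9487, so e_3 = (0.7589, 0.5692, -0.3162).

Q = [[-0.5345, -0.3719, 0.7589], [0.2673, 0.7775, 0.5692], [-0.8018, 0.5071, -0.3162]], R = [[3.7417, -1.0690, -2.4054], [0.0000, 4.2258, 2.7045], [0.0000, 0.0000, 0.9487]]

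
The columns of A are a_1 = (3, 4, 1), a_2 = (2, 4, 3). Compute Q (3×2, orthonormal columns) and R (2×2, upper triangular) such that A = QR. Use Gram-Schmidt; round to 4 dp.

Q = [[0.5883, -0.3971], [0.7845, 0.0691], [0.1961, 0.9152]], R = [[5.0990, 4.9029], [0.0000, 2.2275]]

a_1 = (3, 4, 1); ‖a_1‖ = 5.0990, so q_1 = (0.5883, 0.7845, 0.1961).
q_1·a_2 = 0.5883·2 + 0.7845·4 + 0.1961·3 = 4.9029.
u_2 = a_2 − 4.9029·q_1 = (-0.8846, 0.1538, 2.0385).
‖u_2‖ = 2.2275, so q_2 = (-0.3971, 0.0691, 0.9152).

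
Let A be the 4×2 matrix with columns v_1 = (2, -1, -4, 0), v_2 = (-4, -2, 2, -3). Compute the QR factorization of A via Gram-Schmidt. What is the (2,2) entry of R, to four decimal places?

r_{22} = 4.8648

v_1 = (2, -1, -4, 0); ‖v_1‖ = 4.5826, so q_1 = (0.4364, -0.2182, -0.8729, 0.0000).
q_1·v_2 = 0.4364·(-4) + (-0.2182)·(-2) + (-0.8729)·2 + 0.0000·(-3) = -3.0551.
u_2 = v_2 + 3.0551·q_1 = (-2.6667, -2.6667, -0.6667, -3.0000).
r_{22} = ‖u_2‖ = 4.8648.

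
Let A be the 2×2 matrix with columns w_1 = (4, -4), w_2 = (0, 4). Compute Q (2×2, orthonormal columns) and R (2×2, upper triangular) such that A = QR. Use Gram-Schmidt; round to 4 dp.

Q = [[0.7071, 0.7071], [-0.7071, 0.7071]], R = [[5.6569, -2.8284], [0.0000, 2.8284]]

w_1 = (4, -4); ‖w_1‖ = 5.6569, so e_1 = (0.7071, -0.7071).
e_1·w_2 = 0.7071·0 + (-0.7071)·4 = -2.8284.
u_2 = w_2 + 2.8284·e_1 = (2.0000, 2.0000).
‖u_2‖ = 2.8284, so e_2 = (0.7071, 0.7071).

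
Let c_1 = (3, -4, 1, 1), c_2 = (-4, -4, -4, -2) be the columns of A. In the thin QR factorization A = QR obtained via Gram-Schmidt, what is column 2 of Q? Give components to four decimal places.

e_2 = (-0.5246, -0.5966, -0.5452, -0.2675)

c_1 = (3, -4, 1, 1); ‖c_1‖ = 5.1962, so e_1 = (0.5774, -0.7698, 0.1925, 0.1925).
e_1·c_2 = 0.5774·(-4) + (-0.7698)·(-4) + 0.1925·(-4) + 0.1925·(-2) = -0.3849.
u_2 = c_2 + 0.3849·e_1 = (-3.7778, -4.2963, -3.9259, -1.9259).
‖u_2‖ = 7.2008, so e_2 = (-0.5246, -0.5966, -0.5452, -0.2675).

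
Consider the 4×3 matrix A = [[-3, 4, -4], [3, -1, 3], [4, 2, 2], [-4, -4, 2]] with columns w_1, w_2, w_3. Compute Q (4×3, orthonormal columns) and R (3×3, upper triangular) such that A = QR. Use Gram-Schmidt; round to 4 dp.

Q = [[-0.4243, 0.7633, 0.3522], [0.4243, -0.2589, 0.2905], [0.5657, 0.2152, 0.6518], [-0.5657, -0.5514, 0.6055]], R = [[7.0711, 1.2728, 2.9698], [0.0000, 5.9481, -4.5023], [0.0000, 0.0000, 1.9773]]

w_1 = (-3, 3, 4, -4); ‖w_1‖ = 7.0711, so e_1 = (-0.4243, 0.4243, 0.5657, -0.5657).
e_1·w_2 = (-0.4243)·4 + 0.4243·(-1) + 0.5657·2 + (-0.5657)·(-4) = 1.2728.
u_2 = w_2 − 1.2728·e_1 = (4.5400, -1.5400, 1.2800, -3.2800).
‖u_2‖ = 5.9481, so e_2 = (0.7633, -0.2589, 0.2152, -0.5514).
e_1·w_3 = (-0.4243)·(-4) + 0.4243·3 + 0.5657·2 + (-0.5657)·2 = 2.9698; e_2·w_3 = 0.7633·(-4) + (-0.2589)·3 + 0.2152·2 + (-0.5514)·2 = -4.5023.
u_3 = w_3 − 2.9698·e_1 + 4.5023·e_2 = (0.6964, 0.5743, 1.2889, 1.1973).
‖u_3‖ = 1.9773, so e_3 = (0.3522, 0.2905, 0.6518, 0.6055).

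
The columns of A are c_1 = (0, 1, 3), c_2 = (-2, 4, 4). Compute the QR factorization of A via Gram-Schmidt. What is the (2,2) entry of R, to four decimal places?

r_{22} = 3.2249

e_1 = c_1/‖c_1‖ = (0, 1, 3)/3.1623 = (0.0000, 0.3162, 0.9487).
r_{12} = e_1·c_2 = 5.0596.
u_2 = c_2 − 5.0596·e_1 = (-2.0000, 2.4000, -0.8000).
r_{22} = ‖u_2‖ = 3.2249.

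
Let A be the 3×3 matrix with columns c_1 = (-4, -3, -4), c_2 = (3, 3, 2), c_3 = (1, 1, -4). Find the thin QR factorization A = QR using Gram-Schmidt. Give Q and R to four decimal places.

Q = [[-0.6247, 0.1400, 0.7682], [-0.4685, 0.7199, -0.5121], [-0.6247, -0.6799, -0.3841]], R = [[6.4031, -4.5290, 1.4056], [0.0000, 1.2198, 3.5793], [0.0000, 0.0000, 1.7925]]

c_1 = (-4, -3, -4); ‖c_1‖ = 6.4031, so q_1 = (-0.6247, -0.4685, -0.6247).
q_1·c_2 = (-0.6247)·3 + (-0.4685)·3 + (-0.6247)·2 = -4.5290.
u_2 = c_2 + 4.5290·q_1 = (0.1707, 0.8780, -0.8293).
‖u_2‖ = 1.2198, so q_2 = (0.1400, 0.7199, -0.6799).
q_1·c_3 = (-0.6247)·1 + (-0.4685)·1 + (-0.6247)·(-4) = 1.4056; q_2·c_3 = 0.1400·1 + 0.7199·1 + (-0.6799)·(-4) = 3.5793.
u_3 = c_3 − 1.4056·q_1 − 3.5793·q_2 = (1.3770, -0.9180, -0.6885).
‖u_3‖ = 1.7925, so q_3 = (0.7682, -0.5121, -0.3841).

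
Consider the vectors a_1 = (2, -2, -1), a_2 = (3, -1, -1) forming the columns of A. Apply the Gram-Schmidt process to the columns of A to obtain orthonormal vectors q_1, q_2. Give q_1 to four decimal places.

q_1 = a_1/‖a_1‖ = (2, -2, -1)/3.0000 = (0.6667, -0.6667, -0.3333).

q_1 = (0.6667, -0.6667, -0.3333)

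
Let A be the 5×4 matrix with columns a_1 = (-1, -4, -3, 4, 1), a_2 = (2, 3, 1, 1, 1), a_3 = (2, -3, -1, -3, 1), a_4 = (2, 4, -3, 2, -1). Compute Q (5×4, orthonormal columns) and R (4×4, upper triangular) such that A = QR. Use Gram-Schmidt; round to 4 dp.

a_1 = (-1, -4, -3, 4, 1); ‖a_1‖ = 6.5574, so e_1 = (-0.1525, -0.6100, -0.4575, 0.6100, 0.1525).
e_1·a_2 = (-0.1525)·2 + (-0.6100)·3 + (-0.4575)·1 + 0.6100·1 + 0.1525·1 = -1.8300.
u_2 = a_2 + 1.8300·e_1 = (1.7209, 1.8837, 0.1628, 2.1163, 1.2791).
‖u_2‖ = 3.5568, so e_2 = (0.4838, 0.5296, 0.0458, 0.5950, 0.3596).
e_1·a_3 = (-0.1525)·2 + (-0.6100)·(-3) + (-0.4575)·(-1) + 0.6100·(-3) + 0.1525·1 = 0.3050; e_2·a_3 = 0.4838·2 + 0.5296·(-3) + 0.0458·(-1) + 0.5950·(-3) + 0.3596·1 = -2.0923.
u_3 = a_3 − 0.3050·e_1 + 2.0923·e_2 = (3.0588, -1.7059, -0.7647, -1.9412, 1.7059).
‖u_3‖ = 4.4192, so e_3 = (0.6922, -0.3860, -0.1730, -0.4393, 0.3860).
e_1·a_4 = (-0.1525)·2 + (-0.6100)·4 + (-0.4575)·(-3) + 0.6100·2 + 0.1525·(-1) = -0.3050; e_2·a_4 = 0.4838·2 + 0.5296·4 + 0.0458·(-3) + 0.5950·2 + 0.3596·(-1) = 3.7792; e_3·a_4 = 0.6922·2 + (-0.3860)·4 + (-0.1730)·(-3) + (-0.4393)·2 + 0.3860·(-1) = -0.9051.
u_4 = a_4 + 0.3050·e_1 − 3.7792·e_2 + 0.9051·e_3 = (0.7515, 1.4631, -3.4691, -0.4601, -1.9631).
‖u_4‖ = 4.3366, so e_4 = (0.1733, 0.3374, -0.8000, -0.1061, -0.4527).

Q = [[-0.1525, 0.4838, 0.6922, 0.1733], [-0.6100, 0.5296, -0.3860, 0.3374], [-0.4575, 0.0458, -0.1730, -0.8000], [0.6100, 0.5950, -0.4393, -0.1061], [0.1525, 0.3596, 0.3860, -0.4527]], R = [[6.5574, -1.8300, 0.3050, -0.3050], [0.0000, 3.5568, -2.0923, 3.7792], [0.0000, 0.0000, 4.4192, -0.9051], [0.0000, 0.0000, 0.0000, 4.3366]]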